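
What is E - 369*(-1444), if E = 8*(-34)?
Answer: 532564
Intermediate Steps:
E = -272
E - 369*(-1444) = -272 - 369*(-1444) = -272 + 532836 = 532564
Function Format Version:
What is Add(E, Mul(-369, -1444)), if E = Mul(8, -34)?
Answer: 532564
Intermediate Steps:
E = -272
Add(E, Mul(-369, -1444)) = Add(-272, Mul(-369, -1444)) = Add(-272, 532836) = 532564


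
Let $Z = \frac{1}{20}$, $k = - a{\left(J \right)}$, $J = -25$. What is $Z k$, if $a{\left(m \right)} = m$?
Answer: $\frac{5}{4} \approx 1.25$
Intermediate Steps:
$k = 25$ ($k = \left(-1\right) \left(-25\right) = 25$)
$Z = \frac{1}{20} \approx 0.05$
$Z k = \frac{1}{20} \cdot 25 = \frac{5}{4}$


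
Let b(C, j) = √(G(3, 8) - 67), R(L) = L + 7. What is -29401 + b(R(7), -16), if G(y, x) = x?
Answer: -29401 + I*√59 ≈ -29401.0 + 7.6811*I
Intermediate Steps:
R(L) = 7 + L
b(C, j) = I*√59 (b(C, j) = √(8 - 67) = √(-59) = I*√59)
-29401 + b(R(7), -16) = -29401 + I*√59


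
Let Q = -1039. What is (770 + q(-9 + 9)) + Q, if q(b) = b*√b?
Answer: -269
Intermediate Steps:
q(b) = b^(3/2)
(770 + q(-9 + 9)) + Q = (770 + (-9 + 9)^(3/2)) - 1039 = (770 + 0^(3/2)) - 1039 = (770 + 0) - 1039 = 770 - 1039 = -269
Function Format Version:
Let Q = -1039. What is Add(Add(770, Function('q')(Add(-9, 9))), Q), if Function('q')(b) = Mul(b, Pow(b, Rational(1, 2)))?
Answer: -269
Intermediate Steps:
Function('q')(b) = Pow(b, Rational(3, 2))
Add(Add(770, Function('q')(Add(-9, 9))), Q) = Add(Add(770, Pow(Add(-9, 9), Rational(3, 2))), -1039) = Add(Add(770, Pow(0, Rational(3, 2))), -1039) = Add(Add(770, 0), -1039) = Add(770, -1039) = -269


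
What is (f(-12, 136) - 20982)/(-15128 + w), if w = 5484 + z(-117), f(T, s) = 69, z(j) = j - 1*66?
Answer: 20913/9827 ≈ 2.1281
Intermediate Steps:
z(j) = -66 + j (z(j) = j - 66 = -66 + j)
w = 5301 (w = 5484 + (-66 - 117) = 5484 - 183 = 5301)
(f(-12, 136) - 20982)/(-15128 + w) = (69 - 20982)/(-15128 + 5301) = -20913/(-9827) = -20913*(-1/9827) = 20913/9827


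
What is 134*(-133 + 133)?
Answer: 0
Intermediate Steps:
134*(-133 + 133) = 134*0 = 0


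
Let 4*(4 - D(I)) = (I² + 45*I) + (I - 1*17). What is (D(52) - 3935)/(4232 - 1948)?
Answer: -20803/9136 ≈ -2.2770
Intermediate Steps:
D(I) = 33/4 - 23*I/2 - I²/4 (D(I) = 4 - ((I² + 45*I) + (I - 1*17))/4 = 4 - ((I² + 45*I) + (I - 17))/4 = 4 - ((I² + 45*I) + (-17 + I))/4 = 4 - (-17 + I² + 46*I)/4 = 4 + (17/4 - 23*I/2 - I²/4) = 33/4 - 23*I/2 - I²/4)
(D(52) - 3935)/(4232 - 1948) = ((33/4 - 23/2*52 - ¼*52²) - 3935)/(4232 - 1948) = ((33/4 - 598 - ¼*2704) - 3935)/2284 = ((33/4 - 598 - 676) - 3935)*(1/2284) = (-5063/4 - 3935)*(1/2284) = -20803/4*1/2284 = -20803/9136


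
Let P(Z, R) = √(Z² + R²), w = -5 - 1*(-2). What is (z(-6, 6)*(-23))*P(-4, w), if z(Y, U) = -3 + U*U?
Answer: -3795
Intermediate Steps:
z(Y, U) = -3 + U²
w = -3 (w = -5 + 2 = -3)
P(Z, R) = √(R² + Z²)
(z(-6, 6)*(-23))*P(-4, w) = ((-3 + 6²)*(-23))*√((-3)² + (-4)²) = ((-3 + 36)*(-23))*√(9 + 16) = (33*(-23))*√25 = -759*5 = -3795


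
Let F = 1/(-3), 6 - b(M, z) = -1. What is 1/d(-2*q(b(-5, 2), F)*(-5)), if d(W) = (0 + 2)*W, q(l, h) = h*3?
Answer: -1/20 ≈ -0.050000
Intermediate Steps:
b(M, z) = 7 (b(M, z) = 6 - 1*(-1) = 6 + 1 = 7)
F = -⅓ ≈ -0.33333
q(l, h) = 3*h
d(W) = 2*W
1/d(-2*q(b(-5, 2), F)*(-5)) = 1/(2*(-6*(-1)/3*(-5))) = 1/(2*(-2*(-1)*(-5))) = 1/(2*(2*(-5))) = 1/(2*(-10)) = 1/(-20) = -1/20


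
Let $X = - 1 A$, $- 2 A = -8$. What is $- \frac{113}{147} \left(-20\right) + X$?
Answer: $\frac{1672}{147} \approx 11.374$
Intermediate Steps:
$A = 4$ ($A = \left(- \frac{1}{2}\right) \left(-8\right) = 4$)
$X = -4$ ($X = - 1 \cdot 4 = \left(-1\right) 4 = -4$)
$- \frac{113}{147} \left(-20\right) + X = - \frac{113}{147} \left(-20\right) - 4 = \left(-113\right) \frac{1}{147} \left(-20\right) - 4 = \left(- \frac{113}{147}\right) \left(-20\right) - 4 = \frac{2260}{147} - 4 = \frac{1672}{147}$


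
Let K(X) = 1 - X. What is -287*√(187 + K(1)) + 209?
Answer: 209 - 287*√187 ≈ -3715.7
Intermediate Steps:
-287*√(187 + K(1)) + 209 = -287*√(187 + (1 - 1*1)) + 209 = -287*√(187 + (1 - 1)) + 209 = -287*√(187 + 0) + 209 = -287*√187 + 209 = 209 - 287*√187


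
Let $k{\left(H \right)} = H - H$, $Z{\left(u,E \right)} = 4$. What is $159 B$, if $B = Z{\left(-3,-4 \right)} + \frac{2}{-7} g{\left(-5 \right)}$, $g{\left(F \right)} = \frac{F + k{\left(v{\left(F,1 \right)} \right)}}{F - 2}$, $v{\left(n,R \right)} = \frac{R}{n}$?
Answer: $\frac{29574}{49} \approx 603.55$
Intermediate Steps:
$k{\left(H \right)} = 0$
$g{\left(F \right)} = \frac{F}{-2 + F}$ ($g{\left(F \right)} = \frac{F + 0}{F - 2} = \frac{F}{-2 + F}$)
$B = \frac{186}{49}$ ($B = 4 + \frac{2}{-7} \left(- \frac{5}{-2 - 5}\right) = 4 + 2 \left(- \frac{1}{7}\right) \left(- \frac{5}{-7}\right) = 4 - \frac{2 \left(\left(-5\right) \left(- \frac{1}{7}\right)\right)}{7} = 4 - \frac{10}{49} = \frac{186}{49} \approx 3.7959$)
$159 B = 159 \cdot \frac{186}{49} = \frac{29574}{49}$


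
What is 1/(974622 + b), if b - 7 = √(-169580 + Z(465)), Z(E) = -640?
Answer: 974629/949901857861 - 2*I*√42555/949901857861 ≈ 1.026e-6 - 4.3434e-10*I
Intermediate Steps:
b = 7 + 2*I*√42555 (b = 7 + √(-169580 - 640) = 7 + √(-170220) = 7 + 2*I*√42555 ≈ 7.0 + 412.58*I)
1/(974622 + b) = 1/(974622 + (7 + 2*I*√42555)) = 1/(974629 + 2*I*√42555)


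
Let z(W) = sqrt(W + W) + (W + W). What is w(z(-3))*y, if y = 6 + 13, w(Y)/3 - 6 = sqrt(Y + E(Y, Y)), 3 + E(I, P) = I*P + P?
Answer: 342 + 57*sqrt(15 - 10*I*sqrt(6)) ≈ 608.51 - 149.31*I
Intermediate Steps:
z(W) = 2*W + sqrt(2)*sqrt(W) (z(W) = sqrt(2*W) + 2*W = sqrt(2)*sqrt(W) + 2*W = 2*W + sqrt(2)*sqrt(W))
E(I, P) = -3 + P + I*P (E(I, P) = -3 + (I*P + P) = -3 + (P + I*P) = -3 + P + I*P)
w(Y) = 18 + 3*sqrt(-3 + Y**2 + 2*Y) (w(Y) = 18 + 3*sqrt(Y + (-3 + Y + Y*Y)) = 18 + 3*sqrt(Y + (-3 + Y + Y**2)) = 18 + 3*sqrt(-3 + Y**2 + 2*Y))
y = 19
w(z(-3))*y = (18 + 3*sqrt(-3 + (2*(-3) + sqrt(2)*sqrt(-3))**2 + 2*(2*(-3) + sqrt(2)*sqrt(-3))))*19 = (18 + 3*sqrt(-3 + (-6 + sqrt(2)*(I*sqrt(3)))**2 + 2*(-6 + sqrt(2)*(I*sqrt(3)))))*19 = (18 + 3*sqrt(-3 + (-6 + I*sqrt(6))**2 + 2*(-6 + I*sqrt(6))))*19 = (18 + 3*sqrt(-3 + (-6 + I*sqrt(6))**2 + (-12 + 2*I*sqrt(6))))*19 = (18 + 3*sqrt(-15 + (-6 + I*sqrt(6))**2 + 2*I*sqrt(6)))*19 = 342 + 57*sqrt(-15 + (-6 + I*sqrt(6))**2 + 2*I*sqrt(6))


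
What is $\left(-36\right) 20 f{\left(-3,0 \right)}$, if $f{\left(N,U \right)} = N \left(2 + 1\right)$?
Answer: $6480$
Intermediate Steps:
$f{\left(N,U \right)} = 3 N$ ($f{\left(N,U \right)} = N 3 = 3 N$)
$\left(-36\right) 20 f{\left(-3,0 \right)} = \left(-36\right) 20 \cdot 3 \left(-3\right) = \left(-720\right) \left(-9\right) = 6480$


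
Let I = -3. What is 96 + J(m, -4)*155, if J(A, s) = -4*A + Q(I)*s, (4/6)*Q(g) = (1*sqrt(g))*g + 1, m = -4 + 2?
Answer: 406 + 2790*I*sqrt(3) ≈ 406.0 + 4832.4*I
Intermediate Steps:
m = -2
Q(g) = 3/2 + 3*g**(3/2)/2 (Q(g) = 3*((1*sqrt(g))*g + 1)/2 = 3*(sqrt(g)*g + 1)/2 = 3*(g**(3/2) + 1)/2 = 3*(1 + g**(3/2))/2 = 3/2 + 3*g**(3/2)/2)
J(A, s) = -4*A + s*(3/2 - 9*I*sqrt(3)/2) (J(A, s) = -4*A + (3/2 + 3*(-3)**(3/2)/2)*s = -4*A + (3/2 + 3*(-3*I*sqrt(3))/2)*s = -4*A + (3/2 - 9*I*sqrt(3)/2)*s = -4*A + s*(3/2 - 9*I*sqrt(3)/2))
96 + J(m, -4)*155 = 96 + (-4*(-2) + (3/2)*(-4)*(1 - 3*I*sqrt(3)))*155 = 96 + (8 + (-6 + 18*I*sqrt(3)))*155 = 96 + (2 + 18*I*sqrt(3))*155 = 96 + (310 + 2790*I*sqrt(3)) = 406 + 2790*I*sqrt(3)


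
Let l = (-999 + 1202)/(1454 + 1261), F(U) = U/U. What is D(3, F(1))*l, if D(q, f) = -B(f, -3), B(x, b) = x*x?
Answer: -203/2715 ≈ -0.074770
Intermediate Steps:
B(x, b) = x²
F(U) = 1
D(q, f) = -f²
l = 203/2715 ≈ 0.074770
D(3, F(1))*l = -1*1²*(203/2715) = -1*1*(203/2715) = -1*203/2715 = -203/2715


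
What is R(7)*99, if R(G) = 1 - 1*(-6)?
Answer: 693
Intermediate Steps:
R(G) = 7 (R(G) = 1 + 6 = 7)
R(7)*99 = 7*99 = 693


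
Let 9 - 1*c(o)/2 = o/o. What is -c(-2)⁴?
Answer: -65536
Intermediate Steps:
c(o) = 16 (c(o) = 18 - 2*o/o = 18 - 2*1 = 18 - 2 = 16)
-c(-2)⁴ = -1*16⁴ = -1*65536 = -65536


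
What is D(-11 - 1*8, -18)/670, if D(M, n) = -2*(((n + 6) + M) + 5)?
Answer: 26/335 ≈ 0.077612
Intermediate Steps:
D(M, n) = -22 - 2*M - 2*n (D(M, n) = -2*(((6 + n) + M) + 5) = -2*((6 + M + n) + 5) = -2*(11 + M + n) = -22 - 2*M - 2*n)
D(-11 - 1*8, -18)/670 = (-22 - 2*(-11 - 1*8) - 2*(-18))/670 = (-22 - 2*(-11 - 8) + 36)*(1/670) = (-22 - 2*(-19) + 36)*(1/670) = (-22 + 38 + 36)*(1/670) = 52*(1/670) = 26/335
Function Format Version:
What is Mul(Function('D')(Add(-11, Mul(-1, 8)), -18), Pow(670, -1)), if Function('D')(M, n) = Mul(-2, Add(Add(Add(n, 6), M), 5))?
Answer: Rational(26, 335) ≈ 0.077612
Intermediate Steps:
Function('D')(M, n) = Add(-22, Mul(-2, M), Mul(-2, n)) (Function('D')(M, n) = Mul(-2, Add(Add(Add(6, n), M), 5)) = Mul(-2, Add(Add(6, M, n), 5)) = Mul(-2, Add(11, M, n)) = Add(-22, Mul(-2, M), Mul(-2, n)))
Mul(Function('D')(Add(-11, Mul(-1, 8)), -18), Pow(670, -1)) = Mul(Add(-22, Mul(-2, Add(-11, Mul(-1, 8))), Mul(-2, -18)), Pow(670, -1)) = Mul(Add(-22, Mul(-2, Add(-11, -8)), 36), Rational(1, 670)) = Mul(Add(-22, Mul(-2, -19), 36), Rational(1, 670)) = Mul(Add(-22, 38, 36), Rational(1, 670)) = Mul(52, Rational(1, 670)) = Rational(26, 335)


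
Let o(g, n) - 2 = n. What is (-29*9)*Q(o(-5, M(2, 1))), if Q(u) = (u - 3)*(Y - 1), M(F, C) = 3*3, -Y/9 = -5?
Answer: -91872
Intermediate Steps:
Y = 45 (Y = -9*(-5) = 45)
M(F, C) = 9
o(g, n) = 2 + n
Q(u) = -132 + 44*u (Q(u) = (u - 3)*(45 - 1) = (-3 + u)*44 = -132 + 44*u)
(-29*9)*Q(o(-5, M(2, 1))) = (-29*9)*(-132 + 44*(2 + 9)) = -261*(-132 + 44*11) = -261*(-132 + 484) = -261*352 = -91872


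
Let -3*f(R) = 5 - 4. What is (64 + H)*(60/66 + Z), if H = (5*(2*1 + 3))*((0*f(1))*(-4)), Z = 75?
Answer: 53440/11 ≈ 4858.2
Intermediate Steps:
f(R) = -⅓ (f(R) = -(5 - 4)/3 = -⅓*1 = -⅓)
H = 0 (H = (5*(2*1 + 3))*((0*(-⅓))*(-4)) = (5*(2 + 3))*(0*(-4)) = (5*5)*0 = 25*0 = 0)
(64 + H)*(60/66 + Z) = (64 + 0)*(60/66 + 75) = 64*(60*(1/66) + 75) = 64*(10/11 + 75) = 64*(835/11) = 53440/11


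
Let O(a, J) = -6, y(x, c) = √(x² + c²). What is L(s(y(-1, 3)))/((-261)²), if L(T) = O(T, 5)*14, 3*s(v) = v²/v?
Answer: -28/22707 ≈ -0.0012331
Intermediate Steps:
y(x, c) = √(c² + x²)
s(v) = v/3 (s(v) = (v²/v)/3 = v/3)
L(T) = -84 (L(T) = -6*14 = -84)
L(s(y(-1, 3)))/((-261)²) = -84/((-261)²) = -84/68121 = -84*1/68121 = -28/22707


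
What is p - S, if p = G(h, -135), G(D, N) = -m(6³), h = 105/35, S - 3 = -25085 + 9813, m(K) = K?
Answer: 15053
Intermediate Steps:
S = -15269 (S = 3 + (-25085 + 9813) = 3 - 15272 = -15269)
h = 3 (h = 105*(1/35) = 3)
G(D, N) = -216 (G(D, N) = -1*6³ = -1*216 = -216)
p = -216
p - S = -216 - 1*(-15269) = -216 + 15269 = 15053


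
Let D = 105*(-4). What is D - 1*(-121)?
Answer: -299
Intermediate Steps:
D = -420
D - 1*(-121) = -420 - 1*(-121) = -420 + 121 = -299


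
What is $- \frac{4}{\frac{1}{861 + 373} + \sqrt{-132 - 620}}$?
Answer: $\frac{4936 i}{- i + 4936 \sqrt{47}} \approx -4.3105 \cdot 10^{-6} + 0.14586 i$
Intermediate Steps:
$- \frac{4}{\frac{1}{861 + 373} + \sqrt{-132 - 620}} = - \frac{4}{\frac{1}{1234} + \sqrt{-752}} = - \frac{4}{\frac{1}{1234} + 4 i \sqrt{47}}$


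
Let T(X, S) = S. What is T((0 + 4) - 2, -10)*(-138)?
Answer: 1380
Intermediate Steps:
T((0 + 4) - 2, -10)*(-138) = -10*(-138) = 1380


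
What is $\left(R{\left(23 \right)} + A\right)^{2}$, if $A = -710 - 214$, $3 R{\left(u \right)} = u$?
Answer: $\frac{7557001}{9} \approx 8.3967 \cdot 10^{5}$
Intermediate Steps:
$R{\left(u \right)} = \frac{u}{3}$
$A = -924$ ($A = -710 - 214 = -924$)
$\left(R{\left(23 \right)} + A\right)^{2} = \left(\frac{1}{3} \cdot 23 - 924\right)^{2} = \left(\frac{23}{3} - 924\right)^{2} = \left(- \frac{2749}{3}\right)^{2} = \frac{7557001}{9}$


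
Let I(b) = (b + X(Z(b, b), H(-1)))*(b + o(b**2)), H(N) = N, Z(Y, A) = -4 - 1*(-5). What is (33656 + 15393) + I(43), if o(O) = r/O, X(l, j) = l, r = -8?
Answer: 94189557/1849 ≈ 50941.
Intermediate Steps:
Z(Y, A) = 1 (Z(Y, A) = -4 + 5 = 1)
o(O) = -8/O
I(b) = (1 + b)*(b - 8/b**2) (I(b) = (b + 1)*(b - 8/b**2) = (1 + b)*(b - 8/b**2))
(33656 + 15393) + I(43) = (33656 + 15393) + (43 + 43**2 - 8/43 - 8/43**2) = 49049 + (43 + 1849 - 8*1/43 - 8*1/1849) = 49049 + (43 + 1849 - 8/43 - 8/1849) = 49049 + 3497956/1849 = 94189557/1849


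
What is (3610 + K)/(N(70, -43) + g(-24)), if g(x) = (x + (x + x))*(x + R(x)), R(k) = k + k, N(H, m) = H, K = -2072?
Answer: 769/2627 ≈ 0.29273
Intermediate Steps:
R(k) = 2*k
g(x) = 9*x**2 (g(x) = (x + (x + x))*(x + 2*x) = (x + 2*x)*(3*x) = (3*x)*(3*x) = 9*x**2)
(3610 + K)/(N(70, -43) + g(-24)) = (3610 - 2072)/(70 + 9*(-24)**2) = 1538/(70 + 9*576) = 1538/(70 + 5184) = 1538/5254 = 1538*(1/5254) = 769/2627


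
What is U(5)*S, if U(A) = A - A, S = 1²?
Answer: 0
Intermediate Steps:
S = 1
U(A) = 0
U(5)*S = 0*1 = 0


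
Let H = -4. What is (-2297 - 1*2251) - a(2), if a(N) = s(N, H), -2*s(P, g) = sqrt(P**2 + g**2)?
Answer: -4548 + sqrt(5) ≈ -4545.8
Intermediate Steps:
s(P, g) = -sqrt(P**2 + g**2)/2
a(N) = -sqrt(16 + N**2)/2 (a(N) = -sqrt(N**2 + (-4)**2)/2 = -sqrt(N**2 + 16)/2 = -sqrt(16 + N**2)/2)
(-2297 - 1*2251) - a(2) = (-2297 - 1*2251) - (-1)*sqrt(16 + 2**2)/2 = (-2297 - 2251) - (-1)*sqrt(16 + 4)/2 = -4548 - (-1)*sqrt(20)/2 = -4548 - (-1)*2*sqrt(5)/2 = -4548 - (-1)*sqrt(5) = -4548 + sqrt(5)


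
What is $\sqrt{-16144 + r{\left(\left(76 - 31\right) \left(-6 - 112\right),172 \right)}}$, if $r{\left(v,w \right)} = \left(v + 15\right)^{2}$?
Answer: $\sqrt{28020881} \approx 5293.5$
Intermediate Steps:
$r{\left(v,w \right)} = \left(15 + v\right)^{2}$
$\sqrt{-16144 + r{\left(\left(76 - 31\right) \left(-6 - 112\right),172 \right)}} = \sqrt{-16144 + \left(15 + \left(76 - 31\right) \left(-6 - 112\right)\right)^{2}} = \sqrt{-16144 + \left(15 + 45 \left(-118\right)\right)^{2}} = \sqrt{-16144 + \left(15 - 5310\right)^{2}} = \sqrt{-16144 + \left(-5295\right)^{2}} = \sqrt{-16144 + 28037025} = \sqrt{28020881}$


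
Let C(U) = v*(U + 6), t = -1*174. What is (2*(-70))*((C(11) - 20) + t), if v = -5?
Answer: 39060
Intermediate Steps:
t = -174
C(U) = -30 - 5*U (C(U) = -5*(U + 6) = -5*(6 + U) = -30 - 5*U)
(2*(-70))*((C(11) - 20) + t) = (2*(-70))*(((-30 - 5*11) - 20) - 174) = -140*(((-30 - 55) - 20) - 174) = -140*((-85 - 20) - 174) = -140*(-105 - 174) = -140*(-279) = 39060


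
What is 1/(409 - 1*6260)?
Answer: -1/5851 ≈ -0.00017091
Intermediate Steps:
1/(409 - 1*6260) = 1/(409 - 6260) = 1/(-5851) = -1/5851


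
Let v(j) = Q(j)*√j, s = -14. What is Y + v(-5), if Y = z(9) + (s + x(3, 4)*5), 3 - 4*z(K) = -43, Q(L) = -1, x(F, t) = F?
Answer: 25/2 - I*√5 ≈ 12.5 - 2.2361*I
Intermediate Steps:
z(K) = 23/2 (z(K) = ¾ - ¼*(-43) = ¾ + 43/4 = 23/2)
v(j) = -√j
Y = 25/2 (Y = 23/2 + (-14 + 3*5) = 23/2 + (-14 + 15) = 23/2 + 1 = 25/2 ≈ 12.500)
Y + v(-5) = 25/2 - √(-5) = 25/2 - I*√5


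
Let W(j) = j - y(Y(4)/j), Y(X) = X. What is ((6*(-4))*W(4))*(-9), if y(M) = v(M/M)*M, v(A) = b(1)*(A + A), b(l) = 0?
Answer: 864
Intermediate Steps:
v(A) = 0 (v(A) = 0*(A + A) = 0*(2*A) = 0)
y(M) = 0 (y(M) = 0*M = 0)
W(j) = j (W(j) = j - 1*0 = j + 0 = j)
((6*(-4))*W(4))*(-9) = ((6*(-4))*4)*(-9) = -24*4*(-9) = -96*(-9) = 864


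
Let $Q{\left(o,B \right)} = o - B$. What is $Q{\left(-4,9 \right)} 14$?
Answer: $-182$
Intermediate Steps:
$Q{\left(-4,9 \right)} 14 = \left(-4 - 9\right) 14 = \left(-13\right) 14 = -182$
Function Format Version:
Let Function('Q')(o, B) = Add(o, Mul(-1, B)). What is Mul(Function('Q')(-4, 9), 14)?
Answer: -182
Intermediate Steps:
Mul(Function('Q')(-4, 9), 14) = Mul(Add(-4, Mul(-1, 9)), 14) = Mul(Add(-4, -9), 14) = Mul(-13, 14) = -182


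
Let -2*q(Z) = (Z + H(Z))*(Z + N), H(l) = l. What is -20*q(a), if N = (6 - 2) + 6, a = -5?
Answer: -500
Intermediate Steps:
N = 10 (N = 4 + 6 = 10)
q(Z) = -Z*(10 + Z) (q(Z) = -(Z + Z)*(Z + 10)/2 = -2*Z*(10 + Z)/2 = -Z*(10 + Z))
-20*q(a) = -(-100)*(-10 - 1*(-5)) = -(-100)*(-10 + 5) = -(-100)*(-5) = -20*25 = -500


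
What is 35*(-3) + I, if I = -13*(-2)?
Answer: -79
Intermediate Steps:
I = 26
35*(-3) + I = 35*(-3) + 26 = -105 + 26 = -79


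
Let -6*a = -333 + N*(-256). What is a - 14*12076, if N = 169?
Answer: -970787/6 ≈ -1.6180e+5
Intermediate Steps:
a = 43597/6 (a = -(-333 + 169*(-256))/6 = -(-333 - 43264)/6 = -1/6*(-43597) = 43597/6 ≈ 7266.2)
a - 14*12076 = 43597/6 - 14*12076 = 43597/6 - 1*169064 = 43597/6 - 169064 = -970787/6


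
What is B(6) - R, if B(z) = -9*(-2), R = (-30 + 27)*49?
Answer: 165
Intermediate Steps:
R = -147 (R = -3*49 = -147)
B(z) = 18
B(6) - R = 18 - 1*(-147) = 18 + 147 = 165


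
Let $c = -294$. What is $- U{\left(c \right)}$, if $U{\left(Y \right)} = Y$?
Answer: $294$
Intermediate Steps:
$- U{\left(c \right)} = \left(-1\right) \left(-294\right) = 294$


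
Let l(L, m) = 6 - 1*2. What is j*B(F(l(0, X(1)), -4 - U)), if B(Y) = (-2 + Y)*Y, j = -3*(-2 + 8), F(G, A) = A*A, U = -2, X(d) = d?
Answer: -144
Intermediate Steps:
l(L, m) = 4 (l(L, m) = 6 - 2 = 4)
F(G, A) = A²
j = -18 (j = -3*6 = -18)
B(Y) = Y*(-2 + Y)
j*B(F(l(0, X(1)), -4 - U)) = -18*(-4 - 1*(-2))²*(-2 + (-4 - 1*(-2))²) = -18*(-4 + 2)²*(-2 + (-4 + 2)²) = -18*(-2)²*(-2 + (-2)²) = -72*(-2 + 4) = -72*2 = -18*8 = -144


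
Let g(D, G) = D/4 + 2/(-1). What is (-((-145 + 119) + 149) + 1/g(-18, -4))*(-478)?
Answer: 765278/13 ≈ 58868.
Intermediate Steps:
g(D, G) = -2 + D/4 (g(D, G) = D*(¼) + 2*(-1) = D/4 - 2 = -2 + D/4)
(-((-145 + 119) + 149) + 1/g(-18, -4))*(-478) = (-((-145 + 119) + 149) + 1/(-2 + (¼)*(-18)))*(-478) = (-(-26 + 149) + 1/(-2 - 9/2))*(-478) = (-1*123 + 1/(-13/2))*(-478) = (-123 - 2/13)*(-478) = -1601/13*(-478) = 765278/13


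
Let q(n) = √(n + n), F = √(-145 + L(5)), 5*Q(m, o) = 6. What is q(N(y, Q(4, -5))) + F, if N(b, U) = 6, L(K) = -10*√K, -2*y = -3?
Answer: √(-145 - 10*√5) + 2*√3 ≈ 3.4641 + 12.937*I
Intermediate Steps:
Q(m, o) = 6/5 (Q(m, o) = (⅕)*6 = 6/5)
y = 3/2 (y = -½*(-3) = 3/2 ≈ 1.5000)
F = √(-145 - 10*√5) ≈ 12.937*I
q(n) = √2*√n (q(n) = √(2*n) = √2*√n)
q(N(y, Q(4, -5))) + F = √2*√6 + √(-145 - 10*√5) = 2*√3 + √(-145 - 10*√5) = √(-145 - 10*√5) + 2*√3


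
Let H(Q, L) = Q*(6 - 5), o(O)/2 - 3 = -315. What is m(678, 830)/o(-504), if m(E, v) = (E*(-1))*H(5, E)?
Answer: 565/104 ≈ 5.4327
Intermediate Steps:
o(O) = -624 (o(O) = 6 + 2*(-315) = 6 - 630 = -624)
H(Q, L) = Q (H(Q, L) = Q*1 = Q)
m(E, v) = -5*E (m(E, v) = (E*(-1))*5 = -E*5 = -5*E)
m(678, 830)/o(-504) = -5*678/(-624) = -3390*(-1/624) = 565/104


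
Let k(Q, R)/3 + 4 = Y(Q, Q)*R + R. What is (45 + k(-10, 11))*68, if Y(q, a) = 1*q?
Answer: -17952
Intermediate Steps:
Y(q, a) = q
k(Q, R) = -12 + 3*R + 3*Q*R (k(Q, R) = -12 + 3*(Q*R + R) = -12 + 3*(R + Q*R) = -12 + (3*R + 3*Q*R) = -12 + 3*R + 3*Q*R)
(45 + k(-10, 11))*68 = (45 + (-12 + 3*11 + 3*(-10)*11))*68 = (45 + (-12 + 33 - 330))*68 = (45 - 309)*68 = -264*68 = -17952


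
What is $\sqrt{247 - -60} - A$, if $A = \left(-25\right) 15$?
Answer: $375 + \sqrt{307} \approx 392.52$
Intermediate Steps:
$A = -375$
$\sqrt{247 - -60} - A = \sqrt{247 - -60} - -375 = \sqrt{247 + 60} + 375 = \sqrt{307} + 375 = 375 + \sqrt{307}$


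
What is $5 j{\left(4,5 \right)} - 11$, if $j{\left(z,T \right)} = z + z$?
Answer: $29$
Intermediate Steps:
$j{\left(z,T \right)} = 2 z$
$5 j{\left(4,5 \right)} - 11 = 5 \cdot 2 \cdot 4 - 11 = 5 \cdot 8 - 11 = 40 - 11 = 29$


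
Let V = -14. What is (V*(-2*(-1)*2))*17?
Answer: -952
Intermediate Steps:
(V*(-2*(-1)*2))*17 = -14*(-2*(-1))*2*17 = -28*2*17 = -14*4*17 = -56*17 = -952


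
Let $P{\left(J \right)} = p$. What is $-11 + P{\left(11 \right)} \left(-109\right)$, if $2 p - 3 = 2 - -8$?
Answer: $- \frac{1439}{2} \approx -719.5$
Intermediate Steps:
$p = \frac{13}{2}$ ($p = \frac{3}{2} + \frac{2 - -8}{2} = \frac{3}{2} + \frac{2 + 8}{2} = \frac{3}{2} + \frac{1}{2} \cdot 10 = \frac{3}{2} + 5 = \frac{13}{2} \approx 6.5$)
$P{\left(J \right)} = \frac{13}{2}$
$-11 + P{\left(11 \right)} \left(-109\right) = -11 + \frac{13}{2} \left(-109\right) = -11 - \frac{1417}{2} = - \frac{1439}{2}$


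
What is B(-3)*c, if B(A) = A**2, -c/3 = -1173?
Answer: 31671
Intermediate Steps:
c = 3519 (c = -3*(-1173) = 3519)
B(-3)*c = (-3)**2*3519 = 9*3519 = 31671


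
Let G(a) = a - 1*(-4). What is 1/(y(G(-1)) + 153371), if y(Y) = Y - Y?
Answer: 1/153371 ≈ 6.5201e-6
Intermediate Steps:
G(a) = 4 + a (G(a) = a + 4 = 4 + a)
y(Y) = 0
1/(y(G(-1)) + 153371) = 1/(0 + 153371) = 1/153371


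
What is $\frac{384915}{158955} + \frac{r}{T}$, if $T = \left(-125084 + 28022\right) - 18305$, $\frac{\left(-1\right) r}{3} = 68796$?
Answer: $\frac{735360889}{174649157} \approx 4.2105$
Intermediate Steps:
$r = -206388$ ($r = \left(-3\right) 68796 = -206388$)
$T = -115367$ ($T = -97062 - 18305 = -115367$)
$\frac{384915}{158955} + \frac{r}{T} = \frac{384915}{158955} - \frac{206388}{-115367} = 384915 \cdot \frac{1}{158955} - - \frac{29484}{16481} = \frac{25661}{10597} + \frac{29484}{16481} = \frac{735360889}{174649157}$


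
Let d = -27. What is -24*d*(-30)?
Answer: -19440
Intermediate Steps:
-24*d*(-30) = -24*(-27)*(-30) = 648*(-30) = -19440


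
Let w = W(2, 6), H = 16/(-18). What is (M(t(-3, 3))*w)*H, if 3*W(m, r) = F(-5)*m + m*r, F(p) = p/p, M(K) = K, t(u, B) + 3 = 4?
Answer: -112/27 ≈ -4.1481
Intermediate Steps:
t(u, B) = 1 (t(u, B) = -3 + 4 = 1)
H = -8/9 (H = 16*(-1/18) = -8/9 ≈ -0.88889)
F(p) = 1
W(m, r) = m/3 + m*r/3 (W(m, r) = (1*m + m*r)/3 = (m + m*r)/3 = m/3 + m*r/3)
w = 14/3 (w = (⅓)*2*(1 + 6) = (⅓)*2*7 = 14/3 ≈ 4.6667)
(M(t(-3, 3))*w)*H = (1*(14/3))*(-8/9) = (14/3)*(-8/9) = -112/27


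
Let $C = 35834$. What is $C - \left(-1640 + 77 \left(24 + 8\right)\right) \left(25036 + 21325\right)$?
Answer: $-38165630$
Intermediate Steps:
$C - \left(-1640 + 77 \left(24 + 8\right)\right) \left(25036 + 21325\right) = 35834 - \left(-1640 + 77 \left(24 + 8\right)\right) \left(25036 + 21325\right) = 35834 - \left(-1640 + 77 \cdot 32\right) 46361 = 35834 - \left(-1640 + 2464\right) 46361 = 35834 - 824 \cdot 46361 = 35834 - 38201464 = -38165630$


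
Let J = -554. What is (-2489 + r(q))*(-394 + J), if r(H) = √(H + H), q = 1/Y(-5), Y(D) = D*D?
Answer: 2359572 - 948*√2/5 ≈ 2.3593e+6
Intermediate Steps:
Y(D) = D²
q = 1/25 (q = 1/((-5)²) = 1/25 ≈ 0.040000)
r(H) = √2*√H (r(H) = √(2*H) = √2*√H)
(-2489 + r(q))*(-394 + J) = (-2489 + √2*√(1/25))*(-394 - 554) = (-2489 + √2*(⅕))*(-948) = (-2489 + √2/5)*(-948) = 2359572 - 948*√2/5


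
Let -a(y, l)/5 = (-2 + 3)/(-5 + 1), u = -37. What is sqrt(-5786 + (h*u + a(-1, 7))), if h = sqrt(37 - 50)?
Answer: sqrt(-23139 - 148*I*sqrt(13))/2 ≈ 0.87694 - 76.063*I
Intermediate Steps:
h = I*sqrt(13) (h = sqrt(-13) = I*sqrt(13) ≈ 3.6056*I)
a(y, l) = 5/4 (a(y, l) = -5*(-2 + 3)/(-5 + 1) = -5/(-4) = -5*(-1)/4 = -5*(-1/4) = 5/4)
sqrt(-5786 + (h*u + a(-1, 7))) = sqrt(-5786 + ((I*sqrt(13))*(-37) + 5/4)) = sqrt(-5786 + (-37*I*sqrt(13) + 5/4)) = sqrt(-5786 + (5/4 - 37*I*sqrt(13))) = sqrt(-23139/4 - 37*I*sqrt(13))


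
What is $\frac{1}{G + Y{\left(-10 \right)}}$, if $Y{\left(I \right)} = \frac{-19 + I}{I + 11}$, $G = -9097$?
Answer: $- \frac{1}{9126} \approx -0.00010958$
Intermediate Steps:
$Y{\left(I \right)} = \frac{-19 + I}{11 + I}$
$\frac{1}{G + Y{\left(-10 \right)}} = \frac{1}{-9097 + \frac{-19 - 10}{11 - 10}} = \frac{1}{-9097 + 1^{-1} \left(-29\right)} = \frac{1}{-9097 + 1 \left(-29\right)} = \frac{1}{-9097 - 29} = \frac{1}{-9126} = - \frac{1}{9126}$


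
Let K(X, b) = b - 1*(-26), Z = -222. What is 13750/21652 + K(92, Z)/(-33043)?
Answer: 229292521/357723518 ≈ 0.64098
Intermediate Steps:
K(X, b) = 26 + b (K(X, b) = b + 26 = 26 + b)
13750/21652 + K(92, Z)/(-33043) = 13750/21652 + (26 - 222)/(-33043) = 13750*(1/21652) - 196*(-1/33043) = 6875/10826 + 196/33043 = 229292521/357723518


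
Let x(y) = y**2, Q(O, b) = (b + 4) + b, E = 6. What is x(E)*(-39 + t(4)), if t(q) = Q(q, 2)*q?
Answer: -252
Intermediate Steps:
Q(O, b) = 4 + 2*b (Q(O, b) = (4 + b) + b = 4 + 2*b)
t(q) = 8*q (t(q) = (4 + 2*2)*q = (4 + 4)*q = 8*q)
x(E)*(-39 + t(4)) = 6**2*(-39 + 8*4) = 36*(-39 + 32) = 36*(-7) = -252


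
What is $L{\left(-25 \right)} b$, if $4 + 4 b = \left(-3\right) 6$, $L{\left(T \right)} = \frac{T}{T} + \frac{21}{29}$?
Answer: $- \frac{275}{29} \approx -9.4828$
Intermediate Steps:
$L{\left(T \right)} = \frac{50}{29}$ ($L{\left(T \right)} = 1 + 21 \cdot \frac{1}{29} = 1 + \frac{21}{29} = \frac{50}{29}$)
$b = - \frac{11}{2}$ ($b = -1 + \frac{\left(-3\right) 6}{4} = -1 + \frac{1}{4} \left(-18\right) = -1 - \frac{9}{2} = - \frac{11}{2} \approx -5.5$)
$L{\left(-25 \right)} b = \frac{50}{29} \left(- \frac{11}{2}\right) = - \frac{275}{29}$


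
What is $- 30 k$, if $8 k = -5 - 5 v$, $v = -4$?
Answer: $- \frac{225}{4} \approx -56.25$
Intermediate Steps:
$k = \frac{15}{8}$ ($k = \frac{-5 - -20}{8} = \frac{-5 + 20}{8} = \frac{1}{8} \cdot 15 = \frac{15}{8} \approx 1.875$)
$- 30 k = \left(-30\right) \frac{15}{8} = - \frac{225}{4}$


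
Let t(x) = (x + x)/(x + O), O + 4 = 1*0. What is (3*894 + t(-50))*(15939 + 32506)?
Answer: 3510518480/27 ≈ 1.3002e+8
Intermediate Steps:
O = -4 (O = -4 + 1*0 = -4 + 0 = -4)
t(x) = 2*x/(-4 + x) (t(x) = (x + x)/(x - 4) = (2*x)/(-4 + x) = 2*x/(-4 + x))
(3*894 + t(-50))*(15939 + 32506) = (3*894 + 2*(-50)/(-4 - 50))*(15939 + 32506) = (2682 + 2*(-50)/(-54))*48445 = (2682 + 2*(-50)*(-1/54))*48445 = (2682 + 50/27)*48445 = (72464/27)*48445 = 3510518480/27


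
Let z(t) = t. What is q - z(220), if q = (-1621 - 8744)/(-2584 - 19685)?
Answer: -1629605/7423 ≈ -219.53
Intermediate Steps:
q = 3455/7423 (q = -10365/(-22269) = -10365*(-1/22269) = 3455/7423 ≈ 0.46545)
q - z(220) = 3455/7423 - 1*220 = 3455/7423 - 220 = -1629605/7423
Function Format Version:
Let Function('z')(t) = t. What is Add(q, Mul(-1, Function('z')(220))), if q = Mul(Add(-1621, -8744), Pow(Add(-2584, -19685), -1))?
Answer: Rational(-1629605, 7423) ≈ -219.53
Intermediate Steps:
q = Rational(3455, 7423) (q = Mul(-10365, Pow(-22269, -1)) = Mul(-10365, Rational(-1, 22269)) = Rational(3455, 7423) ≈ 0.46545)
Add(q, Mul(-1, Function('z')(220))) = Add(Rational(3455, 7423), Mul(-1, 220)) = Add(Rational(3455, 7423), -220) = Rational(-1629605, 7423)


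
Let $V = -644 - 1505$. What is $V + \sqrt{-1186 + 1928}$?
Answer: $-2149 + \sqrt{742} \approx -2121.8$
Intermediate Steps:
$V = -2149$
$V + \sqrt{-1186 + 1928} = -2149 + \sqrt{-1186 + 1928} = -2149 + \sqrt{742}$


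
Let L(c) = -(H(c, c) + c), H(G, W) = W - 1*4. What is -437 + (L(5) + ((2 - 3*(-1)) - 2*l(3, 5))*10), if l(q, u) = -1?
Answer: -373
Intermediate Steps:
H(G, W) = -4 + W (H(G, W) = W - 4 = -4 + W)
L(c) = 4 - 2*c (L(c) = -((-4 + c) + c) = -(-4 + 2*c) = 4 - 2*c)
-437 + (L(5) + ((2 - 3*(-1)) - 2*l(3, 5))*10) = -437 + ((4 - 2*5) + ((2 - 3*(-1)) - 2*(-1))*10) = -437 + ((4 - 10) + ((2 - 1*(-3)) + 2)*10) = -437 + (-6 + ((2 + 3) + 2)*10) = -437 + (-6 + (5 + 2)*10) = -437 + (-6 + 7*10) = -437 + (-6 + 70) = -437 + 64 = -373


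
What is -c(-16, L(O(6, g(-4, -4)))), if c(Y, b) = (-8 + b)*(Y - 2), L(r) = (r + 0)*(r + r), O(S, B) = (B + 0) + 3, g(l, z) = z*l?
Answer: 12852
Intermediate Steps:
g(l, z) = l*z
O(S, B) = 3 + B (O(S, B) = B + 3 = 3 + B)
L(r) = 2*r**2 (L(r) = r*(2*r) = 2*r**2)
c(Y, b) = (-8 + b)*(-2 + Y)
-c(-16, L(O(6, g(-4, -4)))) = -(16 - 8*(-16) - 4*(3 - 4*(-4))**2 - 32*(3 - 4*(-4))**2) = -(16 + 128 - 4*(3 + 16)**2 - 32*(3 + 16)**2) = -(16 + 128 - 4*19**2 - 32*19**2) = -(16 + 128 - 4*361 - 32*361) = -(16 + 128 - 2*722 - 16*722) = -(16 + 128 - 1444 - 11552) = -1*(-12852) = 12852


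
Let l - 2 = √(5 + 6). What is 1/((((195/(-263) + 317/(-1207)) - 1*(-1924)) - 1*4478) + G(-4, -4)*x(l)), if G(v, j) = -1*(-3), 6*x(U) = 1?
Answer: -634882/1621808659 ≈ -0.00039147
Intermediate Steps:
l = 2 + √11 (l = 2 + √(5 + 6) = 2 + √11 ≈ 5.3166)
x(U) = ⅙ (x(U) = (⅙)*1 = ⅙)
G(v, j) = 3
1/((((195/(-263) + 317/(-1207)) - 1*(-1924)) - 1*4478) + G(-4, -4)*x(l)) = 1/((((195/(-263) + 317/(-1207)) - 1*(-1924)) - 1*4478) + 3*(⅙)) = 1/((((195*(-1/263) + 317*(-1/1207)) + 1924) - 4478) + ½) = 1/((((-195/263 - 317/1207) + 1924) - 4478) + ½) = 1/(((-318736/317441 + 1924) - 4478) + ½) = 1/((610437748/317441 - 4478) + ½) = 1/(-811063050/317441 + ½) = 1/(-1621808659/634882) = -634882/1621808659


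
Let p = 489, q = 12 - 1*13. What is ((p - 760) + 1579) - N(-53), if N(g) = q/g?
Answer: 69323/53 ≈ 1308.0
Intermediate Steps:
q = -1 (q = 12 - 13 = -1)
N(g) = -1/g
((p - 760) + 1579) - N(-53) = ((489 - 760) + 1579) - (-1)/(-53) = (-271 + 1579) - (-1)*(-1)/53 = 1308 - 1*1/53 = 1308 - 1/53 = 69323/53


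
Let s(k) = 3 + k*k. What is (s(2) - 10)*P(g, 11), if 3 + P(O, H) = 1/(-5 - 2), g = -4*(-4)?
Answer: 66/7 ≈ 9.4286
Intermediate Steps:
g = 16
P(O, H) = -22/7 (P(O, H) = -3 + 1/(-5 - 2) = -3 + 1/(-7) = -3 - ⅐ = -22/7)
s(k) = 3 + k²
(s(2) - 10)*P(g, 11) = ((3 + 2²) - 10)*(-22/7) = ((3 + 4) - 10)*(-22/7) = (7 - 10)*(-22/7) = -3*(-22/7) = 66/7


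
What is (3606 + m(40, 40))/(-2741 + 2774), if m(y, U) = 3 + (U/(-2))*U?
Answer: 2809/33 ≈ 85.121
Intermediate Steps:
m(y, U) = 3 - U**2/2 (m(y, U) = 3 + (U*(-1/2))*U = 3 + (-U/2)*U = 3 - U**2/2)
(3606 + m(40, 40))/(-2741 + 2774) = (3606 + (3 - 1/2*40**2))/(-2741 + 2774) = (3606 + (3 - 1/2*1600))/33 = (3606 + (3 - 800))*(1/33) = (3606 - 797)*(1/33) = 2809*(1/33) = 2809/33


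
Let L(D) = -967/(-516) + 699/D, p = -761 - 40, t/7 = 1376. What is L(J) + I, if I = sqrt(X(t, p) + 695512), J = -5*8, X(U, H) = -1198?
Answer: -80501/5160 + 3*sqrt(77146) ≈ 817.65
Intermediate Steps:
t = 9632 (t = 7*1376 = 9632)
p = -801
J = -40
I = 3*sqrt(77146) (I = sqrt(-1198 + 695512) = sqrt(694314) = 3*sqrt(77146) ≈ 833.25)
L(D) = 967/516 + 699/D (L(D) = -967*(-1/516) + 699/D = 967/516 + 699/D)
L(J) + I = (967/516 + 699/(-40)) + 3*sqrt(77146) = (967/516 + 699*(-1/40)) + 3*sqrt(77146) = (967/516 - 699/40) + 3*sqrt(77146) = -80501/5160 + 3*sqrt(77146)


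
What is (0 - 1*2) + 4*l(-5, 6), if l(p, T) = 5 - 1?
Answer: 14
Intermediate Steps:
l(p, T) = 4
(0 - 1*2) + 4*l(-5, 6) = (0 - 1*2) + 4*4 = (0 - 2) + 16 = -2 + 16 = 14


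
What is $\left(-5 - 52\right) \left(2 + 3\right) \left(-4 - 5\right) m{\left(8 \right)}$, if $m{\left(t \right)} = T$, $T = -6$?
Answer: $-15390$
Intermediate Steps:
$m{\left(t \right)} = -6$
$\left(-5 - 52\right) \left(2 + 3\right) \left(-4 - 5\right) m{\left(8 \right)} = \left(-5 - 52\right) \left(2 + 3\right) \left(-4 - 5\right) \left(-6\right) = - 57 \cdot 5 \left(-9\right) \left(-6\right) = - 57 \left(\left(-45\right) \left(-6\right)\right) = \left(-57\right) 270 = -15390$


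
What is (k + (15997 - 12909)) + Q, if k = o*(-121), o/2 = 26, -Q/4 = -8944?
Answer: 32572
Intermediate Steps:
Q = 35776 (Q = -4*(-8944) = 35776)
o = 52 (o = 2*26 = 52)
k = -6292 (k = 52*(-121) = -6292)
(k + (15997 - 12909)) + Q = (-6292 + (15997 - 12909)) + 35776 = (-6292 + 3088) + 35776 = -3204 + 35776 = 32572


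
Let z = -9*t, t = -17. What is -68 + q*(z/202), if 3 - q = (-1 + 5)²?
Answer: -15725/202 ≈ -77.847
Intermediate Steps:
z = 153 (z = -9*(-17) = 153)
q = -13 (q = 3 - (-1 + 5)² = 3 - 1*4² = 3 - 1*16 = 3 - 16 = -13)
-68 + q*(z/202) = -68 - 1989/202 = -15725/202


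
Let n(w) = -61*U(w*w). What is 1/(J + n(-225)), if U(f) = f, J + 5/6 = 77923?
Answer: -6/18061217 ≈ -3.3220e-7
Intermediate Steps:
J = 467533/6 (J = -⅚ + 77923 = 467533/6 ≈ 77922.)
n(w) = -61*w² (n(w) = -61*w*w = -61*w²)
1/(J + n(-225)) = 1/(467533/6 - 61*(-225)²) = 1/(467533/6 - 61*50625) = 1/(467533/6 - 3088125) = 1/(-18061217/6) = -6/18061217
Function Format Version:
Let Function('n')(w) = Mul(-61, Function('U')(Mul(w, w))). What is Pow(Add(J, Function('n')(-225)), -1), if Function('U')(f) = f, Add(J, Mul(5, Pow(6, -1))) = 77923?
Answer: Rational(-6, 18061217) ≈ -3.3220e-7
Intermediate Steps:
J = Rational(467533, 6) (J = Add(Rational(-5, 6), 77923) = Rational(467533, 6) ≈ 77922.)
Function('n')(w) = Mul(-61, Pow(w, 2)) (Function('n')(w) = Mul(-61, Mul(w, w)) = Mul(-61, Pow(w, 2)))
Pow(Add(J, Function('n')(-225)), -1) = Pow(Add(Rational(467533, 6), Mul(-61, Pow(-225, 2))), -1) = Pow(Add(Rational(467533, 6), Mul(-61, 50625)), -1) = Pow(Add(Rational(467533, 6), -3088125), -1) = Pow(Rational(-18061217, 6), -1) = Rational(-6, 18061217)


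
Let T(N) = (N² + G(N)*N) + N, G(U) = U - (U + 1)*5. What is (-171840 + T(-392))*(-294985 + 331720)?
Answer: -23189483040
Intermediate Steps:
G(U) = -5 - 4*U (G(U) = U - (1 + U)*5 = U - (5 + 5*U) = U + (-5 - 5*U) = -5 - 4*U)
T(N) = N + N² + N*(-5 - 4*N) (T(N) = (N² + (-5 - 4*N)*N) + N = (N² + N*(-5 - 4*N)) + N = N + N² + N*(-5 - 4*N))
(-171840 + T(-392))*(-294985 + 331720) = (-171840 - 392*(-4 - 3*(-392)))*(-294985 + 331720) = (-171840 - 392*(-4 + 1176))*36735 = (-171840 - 392*1172)*36735 = (-171840 - 459424)*36735 = -631264*36735 = -23189483040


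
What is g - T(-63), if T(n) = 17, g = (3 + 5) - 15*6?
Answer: -99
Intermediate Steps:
g = -82 (g = 8 - 90 = -82)
g - T(-63) = -82 - 1*17 = -82 - 17 = -99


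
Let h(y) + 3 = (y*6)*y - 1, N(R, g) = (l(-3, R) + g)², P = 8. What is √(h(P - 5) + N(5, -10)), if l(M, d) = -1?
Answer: 3*√19 ≈ 13.077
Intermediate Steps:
N(R, g) = (-1 + g)²
h(y) = -4 + 6*y² (h(y) = -3 + ((y*6)*y - 1) = -3 + ((6*y)*y - 1) = -3 + (6*y² - 1) = -3 + (-1 + 6*y²) = -4 + 6*y²)
√(h(P - 5) + N(5, -10)) = √((-4 + 6*(8 - 5)²) + (-1 - 10)²) = √((-4 + 6*3²) + (-11)²) = √((-4 + 6*9) + 121) = √((-4 + 54) + 121) = √(50 + 121) = √171 = 3*√19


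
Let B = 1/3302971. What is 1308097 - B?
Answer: 4320606456186/3302971 ≈ 1.3081e+6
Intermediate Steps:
B = 1/3302971 ≈ 3.0276e-7
1308097 - B = 1308097 - 1*1/3302971 = 1308097 - 1/3302971 = 4320606456186/3302971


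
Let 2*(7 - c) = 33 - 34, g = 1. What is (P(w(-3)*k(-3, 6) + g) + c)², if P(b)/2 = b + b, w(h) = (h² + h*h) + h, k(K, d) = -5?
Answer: 332929/4 ≈ 83232.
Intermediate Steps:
w(h) = h + 2*h² (w(h) = (h² + h²) + h = 2*h² + h = h + 2*h²)
P(b) = 4*b (P(b) = 2*(b + b) = 2*(2*b) = 4*b)
c = 15/2 (c = 7 - (33 - 34)/2 = 7 - ½*(-1) = 7 + ½ = 15/2 ≈ 7.5000)
(P(w(-3)*k(-3, 6) + g) + c)² = (4*(-3*(1 + 2*(-3))*(-5) + 1) + 15/2)² = (4*(-3*(1 - 6)*(-5) + 1) + 15/2)² = (4*(-3*(-5)*(-5) + 1) + 15/2)² = (4*(15*(-5) + 1) + 15/2)² = (4*(-75 + 1) + 15/2)² = (4*(-74) + 15/2)² = (-296 + 15/2)² = (-577/2)² = 332929/4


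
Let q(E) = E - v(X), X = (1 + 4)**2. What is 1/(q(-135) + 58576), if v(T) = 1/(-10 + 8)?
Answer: 2/116883 ≈ 1.7111e-5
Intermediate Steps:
X = 25 (X = 5**2 = 25)
v(T) = -1/2 (v(T) = 1/(-2) = -1/2)
q(E) = 1/2 + E (q(E) = E - 1*(-1/2) = E + 1/2 = 1/2 + E)
1/(q(-135) + 58576) = 1/((1/2 - 135) + 58576) = 1/(-269/2 + 58576) = 1/(116883/2) = 2/116883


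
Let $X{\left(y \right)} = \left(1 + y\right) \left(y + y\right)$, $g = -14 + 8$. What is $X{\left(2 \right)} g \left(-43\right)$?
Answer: $3096$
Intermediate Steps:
$g = -6$
$X{\left(y \right)} = 2 y \left(1 + y\right)$ ($X{\left(y \right)} = \left(1 + y\right) 2 y = 2 y \left(1 + y\right)$)
$X{\left(2 \right)} g \left(-43\right) = 2 \cdot 2 \left(1 + 2\right) \left(-6\right) \left(-43\right) = 2 \cdot 2 \cdot 3 \left(-6\right) \left(-43\right) = 12 \left(-6\right) \left(-43\right) = \left(-72\right) \left(-43\right) = 3096$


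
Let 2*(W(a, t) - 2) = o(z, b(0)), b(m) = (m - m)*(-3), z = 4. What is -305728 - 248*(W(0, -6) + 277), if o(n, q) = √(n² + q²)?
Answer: -375416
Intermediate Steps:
b(m) = 0 (b(m) = 0*(-3) = 0)
W(a, t) = 4 (W(a, t) = 2 + √(4² + 0²)/2 = 2 + √(16 + 0)/2 = 2 + √16/2 = 2 + (½)*4 = 2 + 2 = 4)
-305728 - 248*(W(0, -6) + 277) = -305728 - 248*(4 + 277) = -305728 - 248*281 = -305728 - 1*69688 = -305728 - 69688 = -375416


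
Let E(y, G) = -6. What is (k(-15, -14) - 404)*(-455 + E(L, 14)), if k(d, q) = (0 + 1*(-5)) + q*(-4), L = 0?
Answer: 162733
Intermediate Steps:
k(d, q) = -5 - 4*q (k(d, q) = (0 - 5) - 4*q = -5 - 4*q)
(k(-15, -14) - 404)*(-455 + E(L, 14)) = ((-5 - 4*(-14)) - 404)*(-455 - 6) = ((-5 + 56) - 404)*(-461) = (51 - 404)*(-461) = -353*(-461) = 162733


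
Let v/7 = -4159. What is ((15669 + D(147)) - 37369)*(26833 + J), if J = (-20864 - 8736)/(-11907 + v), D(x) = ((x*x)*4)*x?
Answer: 99728246969928/293 ≈ 3.4037e+11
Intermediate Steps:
v = -29113 (v = 7*(-4159) = -29113)
D(x) = 4*x³ (D(x) = (x²*4)*x = (4*x²)*x = 4*x³)
J = 1480/2051 (J = (-20864 - 8736)/(-11907 - 29113) = -29600/(-41020) = -29600*(-1/41020) = 1480/2051 ≈ 0.72160)
((15669 + D(147)) - 37369)*(26833 + J) = ((15669 + 4*147³) - 37369)*(26833 + 1480/2051) = ((15669 + 4*3176523) - 37369)*(55035963/2051) = ((15669 + 12706092) - 37369)*(55035963/2051) = (12721761 - 37369)*(55035963/2051) = 12684392*(55035963/2051) = 99728246969928/293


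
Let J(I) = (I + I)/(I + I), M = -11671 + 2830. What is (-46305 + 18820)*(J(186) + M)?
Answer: 242967400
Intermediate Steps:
M = -8841
J(I) = 1 (J(I) = (2*I)/((2*I)) = (2*I)*(1/(2*I)) = 1)
(-46305 + 18820)*(J(186) + M) = (-46305 + 18820)*(1 - 8841) = -27485*(-8840) = 242967400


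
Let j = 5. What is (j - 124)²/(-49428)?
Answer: -14161/49428 ≈ -0.28650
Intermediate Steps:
(j - 124)²/(-49428) = (5 - 124)²/(-49428) = (-119)²*(-1/49428) = 14161*(-1/49428) = -14161/49428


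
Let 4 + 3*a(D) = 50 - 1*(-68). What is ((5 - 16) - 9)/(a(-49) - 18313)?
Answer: 4/3655 ≈ 0.0010944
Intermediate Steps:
a(D) = 38 (a(D) = -4/3 + (50 - 1*(-68))/3 = -4/3 + (50 + 68)/3 = -4/3 + (⅓)*118 = -4/3 + 118/3 = 38)
((5 - 16) - 9)/(a(-49) - 18313) = ((5 - 16) - 9)/(38 - 18313) = (-11 - 9)/(-18275) = -20*(-1/18275) = 4/3655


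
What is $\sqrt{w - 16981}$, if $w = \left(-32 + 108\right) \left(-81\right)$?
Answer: $i \sqrt{23137} \approx 152.11 i$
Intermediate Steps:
$w = -6156$ ($w = 76 \left(-81\right) = -6156$)
$\sqrt{w - 16981} = \sqrt{-6156 - 16981} = \sqrt{-23137} = i \sqrt{23137}$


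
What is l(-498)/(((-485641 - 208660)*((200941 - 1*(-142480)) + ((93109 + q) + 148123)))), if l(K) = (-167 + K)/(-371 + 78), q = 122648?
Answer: -95/20555196991299 ≈ -4.6217e-12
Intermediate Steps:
l(K) = 167/293 - K/293 (l(K) = (-167 + K)/(-293) = (-167 + K)*(-1/293) = 167/293 - K/293)
l(-498)/(((-485641 - 208660)*((200941 - 1*(-142480)) + ((93109 + q) + 148123)))) = (167/293 - 1/293*(-498))/(((-485641 - 208660)*((200941 - 1*(-142480)) + ((93109 + 122648) + 148123)))) = (167/293 + 498/293)/((-694301*((200941 + 142480) + (215757 + 148123)))) = 665/(293*((-694301*(343421 + 363880)))) = 665/(293*((-694301*707301))) = (665/293)/(-491079791601) = (665/293)*(-1/491079791601) = -95/20555196991299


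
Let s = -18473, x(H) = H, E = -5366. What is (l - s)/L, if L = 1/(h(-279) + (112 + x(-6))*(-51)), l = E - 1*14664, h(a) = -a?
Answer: 7982739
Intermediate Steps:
l = -20030 (l = -5366 - 1*14664 = -5366 - 14664 = -20030)
L = -1/5127 (L = 1/(-1*(-279) + (112 - 6)*(-51)) = 1/(279 + 106*(-51)) = 1/(279 - 5406) = 1/(-5127) = -1/5127 ≈ -0.00019505)
(l - s)/L = (-20030 - 1*(-18473))/(-1/5127) = (-20030 + 18473)*(-5127) = -1557*(-5127) = 7982739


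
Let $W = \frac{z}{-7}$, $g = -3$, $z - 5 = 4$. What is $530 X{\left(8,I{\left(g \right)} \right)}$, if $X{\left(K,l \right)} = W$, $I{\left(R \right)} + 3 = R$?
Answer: $- \frac{4770}{7} \approx -681.43$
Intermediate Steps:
$z = 9$ ($z = 5 + 4 = 9$)
$I{\left(R \right)} = -3 + R$
$W = - \frac{9}{7}$ ($W = \frac{9}{-7} = 9 \left(- \frac{1}{7}\right) = - \frac{9}{7} \approx -1.2857$)
$X{\left(K,l \right)} = - \frac{9}{7}$
$530 X{\left(8,I{\left(g \right)} \right)} = 530 \left(- \frac{9}{7}\right) = - \frac{4770}{7}$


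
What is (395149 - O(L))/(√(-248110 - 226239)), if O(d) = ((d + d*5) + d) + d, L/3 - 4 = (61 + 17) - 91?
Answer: -395365*I*√474349/474349 ≈ -574.05*I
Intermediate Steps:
L = -27 (L = 12 + 3*((61 + 17) - 91) = 12 + 3*(78 - 91) = 12 + 3*(-13) = 12 - 39 = -27)
O(d) = 8*d (O(d) = ((d + 5*d) + d) + d = (6*d + d) + d = 7*d + d = 8*d)
(395149 - O(L))/(√(-248110 - 226239)) = (395149 - 8*(-27))/(√(-248110 - 226239)) = (395149 - 1*(-216))/(√(-474349)) = (395149 + 216)/((I*√474349)) = 395365*(-I*√474349/474349) = -395365*I*√474349/474349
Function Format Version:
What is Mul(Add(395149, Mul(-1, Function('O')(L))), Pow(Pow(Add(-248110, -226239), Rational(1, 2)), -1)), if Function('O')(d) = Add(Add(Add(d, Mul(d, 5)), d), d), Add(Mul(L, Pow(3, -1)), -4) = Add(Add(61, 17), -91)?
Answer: Mul(Rational(-395365, 474349), I, Pow(474349, Rational(1, 2))) ≈ Mul(-574.05, I)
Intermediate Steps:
L = -27 (L = Add(12, Mul(3, Add(Add(61, 17), -91))) = Add(12, Mul(3, Add(78, -91))) = Add(12, Mul(3, -13)) = Add(12, -39) = -27)
Function('O')(d) = Mul(8, d) (Function('O')(d) = Add(Add(Add(d, Mul(5, d)), d), d) = Add(Add(Mul(6, d), d), d) = Add(Mul(7, d), d) = Mul(8, d))
Mul(Add(395149, Mul(-1, Function('O')(L))), Pow(Pow(Add(-248110, -226239), Rational(1, 2)), -1)) = Mul(Add(395149, Mul(-1, Mul(8, -27))), Pow(Pow(Add(-248110, -226239), Rational(1, 2)), -1)) = Mul(Add(395149, Mul(-1, -216)), Pow(Pow(-474349, Rational(1, 2)), -1)) = Mul(Add(395149, 216), Pow(Mul(I, Pow(474349, Rational(1, 2))), -1)) = Mul(395365, Mul(Rational(-1, 474349), I, Pow(474349, Rational(1, 2)))) = Mul(Rational(-395365, 474349), I, Pow(474349, Rational(1, 2)))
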